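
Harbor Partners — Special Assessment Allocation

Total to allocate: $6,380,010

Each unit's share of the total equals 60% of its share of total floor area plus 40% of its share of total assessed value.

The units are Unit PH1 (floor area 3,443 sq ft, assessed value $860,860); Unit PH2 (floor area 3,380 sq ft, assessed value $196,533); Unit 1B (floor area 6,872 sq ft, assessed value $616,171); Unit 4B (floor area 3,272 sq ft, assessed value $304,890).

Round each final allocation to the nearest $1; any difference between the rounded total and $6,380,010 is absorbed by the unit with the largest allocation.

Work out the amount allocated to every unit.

Unit PH1: $1,887,213 · Unit PH2: $1,016,085 · Unit 1B: $2,345,223 · Unit 4B: $1,131,489

Floor area total 16,967; assessed value total 1,978,454.
Combined weights (60% floor area + 40% assessed value): Unit PH1 0.2958; Unit PH2 0.1593; Unit 1B 0.3676; Unit 4B 0.1773.
Unrounded shares: Unit PH1 1,887,213.35; Unit PH2 1,016,085.4997; Unit 1B 2,345,222.56; Unit 4B 1,131,488.59.
At nearest $1: Unit PH1 $1,887,213; Unit PH2 $1,016,085; Unit 1B $2,345,223; Unit 4B $1,131,489. Sum = $6,380,010.
No rounding difference to absorb.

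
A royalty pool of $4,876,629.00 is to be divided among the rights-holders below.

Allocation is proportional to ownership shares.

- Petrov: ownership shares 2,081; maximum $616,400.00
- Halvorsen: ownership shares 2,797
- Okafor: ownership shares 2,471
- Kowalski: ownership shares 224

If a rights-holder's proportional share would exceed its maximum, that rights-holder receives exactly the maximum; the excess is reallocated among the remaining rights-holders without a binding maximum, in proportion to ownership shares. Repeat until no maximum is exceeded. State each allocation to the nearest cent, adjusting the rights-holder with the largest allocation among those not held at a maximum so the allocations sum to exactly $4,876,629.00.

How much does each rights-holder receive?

Combined ownership shares = 7,573.
Unconstrained shares: Petrov 1,340,058.7547; Halvorsen 1,801,126.5434; Okafor 1,591,199.0306; Kowalski 144,244.6713.
Held at cap: Petrov ($616,400.00); residual $4,260,229.00 reallocated over remaining ownership shares 5,492.
Shares after redistribution: Halvorsen 2,169,675.9856 → $2,169,675.99; Okafor 1,916,792.7638 → $1,916,792.76; Kowalski 173,760.2505 → $173,760.25.

Petrov: $616,400.00; Halvorsen: $2,169,675.99; Okafor: $1,916,792.76; Kowalski: $173,760.25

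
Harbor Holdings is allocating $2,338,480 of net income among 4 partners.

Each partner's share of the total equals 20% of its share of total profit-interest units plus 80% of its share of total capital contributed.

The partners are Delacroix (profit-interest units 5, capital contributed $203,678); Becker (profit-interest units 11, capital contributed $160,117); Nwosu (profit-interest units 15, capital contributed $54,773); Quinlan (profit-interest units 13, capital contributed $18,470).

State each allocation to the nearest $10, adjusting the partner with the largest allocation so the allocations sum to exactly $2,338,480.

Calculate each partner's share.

Profit-interest units total 44; capital contributed total 437,038.
Blended shares (20% profit-interest units + 80% capital contributed): Delacroix 0.3956; Becker 0.3431; Nwosu 0.1684; Quinlan 0.0929.
Pro-rata amounts: Delacroix 925,010.92; Becker 802,320.51; Nwosu 393,903.01; Quinlan 217,245.55.
After rounding ($10): Delacroix $925,010; Becker $802,320; Nwosu $393,900; Quinlan $217,250. Sum = $2,338,480.
Sum already equals the total — no adjustment.

Delacroix: $925,010; Becker: $802,320; Nwosu: $393,900; Quinlan: $217,250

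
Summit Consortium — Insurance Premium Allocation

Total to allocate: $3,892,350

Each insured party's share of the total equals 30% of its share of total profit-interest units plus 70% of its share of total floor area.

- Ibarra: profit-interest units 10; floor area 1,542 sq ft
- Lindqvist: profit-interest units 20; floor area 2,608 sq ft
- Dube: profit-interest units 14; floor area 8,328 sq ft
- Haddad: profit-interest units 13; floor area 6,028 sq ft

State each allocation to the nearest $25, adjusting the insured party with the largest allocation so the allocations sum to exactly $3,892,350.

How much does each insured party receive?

Ibarra: $431,900 | Lindqvist: $793,700 | Dube: $1,512,925 | Haddad: $1,153,825

Totals — profit-interest units 57, floor area 18,506.
Combined weights (30% profit-interest units + 70% floor area): Ibarra 0.1110; Lindqvist 0.2039; Dube 0.3887; Haddad 0.2964.
Proportional shares: Ibarra 431,889.74; Lindqvist 793,697.83; Dube 1,512,939.16; Haddad 1,153,823.28.
Rounded to nearest $25: Ibarra $431,900; Lindqvist $793,700; Dube $1,512,950; Haddad $1,153,825. Sum = $3,892,375.
Difference $3,892,350 − $3,892,375 = −$25 applied to largest allocation (Dube): Dube becomes $1,512,925.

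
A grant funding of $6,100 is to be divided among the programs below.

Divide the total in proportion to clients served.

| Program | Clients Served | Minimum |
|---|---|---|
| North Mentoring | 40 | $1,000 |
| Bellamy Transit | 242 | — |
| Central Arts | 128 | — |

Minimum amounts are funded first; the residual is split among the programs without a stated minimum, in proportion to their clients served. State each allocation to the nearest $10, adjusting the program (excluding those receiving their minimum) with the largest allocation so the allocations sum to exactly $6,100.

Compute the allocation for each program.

Guaranteed amounts: North Mentoring $1,000. Remaining pool $5,100.
Remaining pool split over remaining clients served 370: Bellamy Transit 3,335.68 → $3,340; Central Arts 1,764.32 → $1,760.

North Mentoring: $1,000 | Bellamy Transit: $3,340 | Central Arts: $1,760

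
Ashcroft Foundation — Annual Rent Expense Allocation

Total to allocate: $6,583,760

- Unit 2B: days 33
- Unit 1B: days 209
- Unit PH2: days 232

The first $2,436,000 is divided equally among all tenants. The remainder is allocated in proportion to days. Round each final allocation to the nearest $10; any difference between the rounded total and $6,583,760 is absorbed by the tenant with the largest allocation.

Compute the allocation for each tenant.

Equal tier: $2,436,000 ÷ 3 = $812,000 apiece.
Remainder $4,147,760 by days (total 474): Unit 2B 288,768.10 → $288,770; Unit 1B 1,828,864.64 → $1,828,860; Unit PH2 2,030,127.26 → $2,030,130.
Totals: Unit 2B $812,000 + $288,770 = $1,100,770; Unit 1B $812,000 + $1,828,860 = $2,640,860; Unit PH2 $812,000 + $2,030,130 = $2,842,130.

Unit 2B: $1,100,770 | Unit 1B: $2,640,860 | Unit PH2: $2,842,130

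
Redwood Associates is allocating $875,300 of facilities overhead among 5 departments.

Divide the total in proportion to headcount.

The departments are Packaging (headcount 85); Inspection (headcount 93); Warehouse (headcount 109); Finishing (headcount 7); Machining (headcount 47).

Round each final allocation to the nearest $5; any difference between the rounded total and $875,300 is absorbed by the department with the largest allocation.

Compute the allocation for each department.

Packaging: $218,185 | Inspection: $238,720 | Warehouse: $279,780 | Finishing: $17,970 | Machining: $120,645

Total headcount = 341.
Proportional shares: Packaging 85/341 × $875,300 = 218,183.28; Inspection 93/341 × $875,300 = 238,718.18; Warehouse 109/341 × $875,300 = 279,787.98; Finishing 7/341 × $875,300 = 17,968.04; Machining 47/341 × $875,300 = 120,642.52.
Rounded to nearest $5: Packaging $218,185; Inspection $238,720; Warehouse $279,790; Finishing $17,970; Machining $120,645. Sum = $875,310.
Difference $875,300 − $875,310 = −$10 applied to largest allocation (Warehouse): Warehouse becomes $279,780.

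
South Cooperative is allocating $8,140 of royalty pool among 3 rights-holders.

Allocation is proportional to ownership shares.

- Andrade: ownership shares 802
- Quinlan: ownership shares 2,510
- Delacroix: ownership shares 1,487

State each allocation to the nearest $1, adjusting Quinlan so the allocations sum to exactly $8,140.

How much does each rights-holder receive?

Andrade: $1,360 | Quinlan: $4,258 | Delacroix: $2,522

Combined ownership shares = 4,799.
Unrounded shares: Andrade 802/4,799 × $8,140 = 1,360.34; Quinlan 2,510/4,799 × $8,140 = 4,257.43; Delacroix 1,487/4,799 × $8,140 = 2,522.23.
At nearest $1: Andrade $1,360; Quinlan $4,257; Delacroix $2,522. Sum = $8,139.
Difference $8,140 − $8,139 = +$1 applied to Quinlan: Quinlan becomes $4,258.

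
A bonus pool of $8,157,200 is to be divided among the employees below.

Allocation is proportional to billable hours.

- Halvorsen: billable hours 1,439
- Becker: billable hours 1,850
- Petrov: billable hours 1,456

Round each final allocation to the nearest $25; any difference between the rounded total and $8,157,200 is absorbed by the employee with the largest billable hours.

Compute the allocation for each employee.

Halvorsen: $2,473,800 | Becker: $3,180,375 | Petrov: $2,503,025

Total billable hours = 4,745.
Unrounded shares: Halvorsen 1,439/4,745 × $8,157,200 = 2,473,806.28; Becker 1,850/4,745 × $8,157,200 = 3,180,362.49; Petrov 1,456/4,745 × $8,157,200 = 2,503,031.23.
After rounding ($25): Halvorsen $2,473,800; Becker $3,180,350; Petrov $2,503,025. Sum = $8,157,175.
Difference $8,157,200 − $8,157,175 = +$25 applied to largest billable hours (Becker): Becker becomes $3,180,375.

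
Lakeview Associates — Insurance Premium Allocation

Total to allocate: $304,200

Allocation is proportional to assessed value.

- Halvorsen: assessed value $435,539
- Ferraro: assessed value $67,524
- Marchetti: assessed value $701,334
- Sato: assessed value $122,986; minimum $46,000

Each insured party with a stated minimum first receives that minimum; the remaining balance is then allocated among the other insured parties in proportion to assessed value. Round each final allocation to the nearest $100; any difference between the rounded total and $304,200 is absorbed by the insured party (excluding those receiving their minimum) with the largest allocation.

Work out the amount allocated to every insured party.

Minimums first: Sato $46,000. Residual $258,200.
Residual split over remaining assessed value 1,204,397: Halvorsen 93,371.35 → $93,400; Ferraro 14,475.87 → $14,500; Marchetti 150,352.78 → $150,400.
Rounding difference −$100 applied to Marchetti → $150,300.

Halvorsen: $93,400 · Ferraro: $14,500 · Marchetti: $150,300 · Sato: $46,000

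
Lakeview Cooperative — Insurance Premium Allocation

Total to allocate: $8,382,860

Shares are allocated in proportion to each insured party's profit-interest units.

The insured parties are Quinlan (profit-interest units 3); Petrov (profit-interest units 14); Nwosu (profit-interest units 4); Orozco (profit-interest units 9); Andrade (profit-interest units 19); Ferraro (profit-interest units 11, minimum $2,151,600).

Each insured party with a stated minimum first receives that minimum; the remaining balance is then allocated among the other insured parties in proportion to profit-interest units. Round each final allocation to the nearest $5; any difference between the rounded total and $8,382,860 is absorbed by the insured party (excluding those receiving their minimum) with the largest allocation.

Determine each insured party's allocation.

Quinlan: $381,505 · Petrov: $1,780,360 · Nwosu: $508,675 · Orozco: $1,144,515 · Andrade: $2,416,205 · Ferraro: $2,151,600

Guaranteed amounts: Ferraro $2,151,600. Balance $6,231,260.
Balance split over remaining profit-interest units 49: Quinlan 381,505.71 → $381,505; Petrov 1,780,360.00 → $1,780,360; Nwosu 508,674.29 → $508,675; Orozco 1,144,517.14 → $1,144,515; Andrade 2,416,202.86 → $2,416,205.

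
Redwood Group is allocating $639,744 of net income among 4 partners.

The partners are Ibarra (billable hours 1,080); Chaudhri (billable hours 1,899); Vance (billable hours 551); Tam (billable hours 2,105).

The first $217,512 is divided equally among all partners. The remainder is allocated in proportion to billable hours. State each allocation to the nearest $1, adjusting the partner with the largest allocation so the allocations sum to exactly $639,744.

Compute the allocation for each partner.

$217,512 shared equally gives $54,378 per partner.
Remainder $422,232 by billable hours (total 5,635): Ibarra 80,924.68 → $80,925; Chaudhri 142,292.56 → $142,293; Vance 41,286.57 → $41,287; Tam 157,728.19 → $157,728.
Rounding difference −$1 on remainder applied to Tam.
Totals: Ibarra $54,378 + $80,925 = $135,303; Chaudhri $54,378 + $142,293 = $196,671; Vance $54,378 + $41,287 = $95,665; Tam $54,378 + $157,727 = $212,105.

Ibarra: $135,303 | Chaudhri: $196,671 | Vance: $95,665 | Tam: $212,105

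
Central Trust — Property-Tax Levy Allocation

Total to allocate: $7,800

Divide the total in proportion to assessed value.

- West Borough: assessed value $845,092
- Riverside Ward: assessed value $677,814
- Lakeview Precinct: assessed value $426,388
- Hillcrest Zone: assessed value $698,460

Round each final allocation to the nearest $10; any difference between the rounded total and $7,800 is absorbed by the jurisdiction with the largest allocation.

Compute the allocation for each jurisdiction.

Assessed value total: 2,647,754.
Unrounded shares: West Borough 845,092/2,647,754 × $7,800 = 2,489.55; Riverside Ward 677,814/2,647,754 × $7,800 = 1,996.77; Lakeview Precinct 426,388/2,647,754 × $7,800 = 1,256.09; Hillcrest Zone 698,460/2,647,754 × $7,800 = 2,057.59.
Rounded to nearest $10: West Borough $2,490; Riverside Ward $2,000; Lakeview Precinct $1,260; Hillcrest Zone $2,060. Sum = $7,810.
Difference $7,800 − $7,810 = −$10 applied to largest allocation (West Borough): West Borough becomes $2,480.

West Borough: $2,480 · Riverside Ward: $2,000 · Lakeview Precinct: $1,260 · Hillcrest Zone: $2,060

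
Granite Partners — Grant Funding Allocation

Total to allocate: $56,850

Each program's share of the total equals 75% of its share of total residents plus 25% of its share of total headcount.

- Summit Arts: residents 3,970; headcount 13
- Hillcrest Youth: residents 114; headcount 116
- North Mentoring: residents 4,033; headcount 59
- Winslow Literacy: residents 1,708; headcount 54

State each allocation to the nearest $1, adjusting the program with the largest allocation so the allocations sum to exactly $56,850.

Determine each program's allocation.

Residents total 9,825; headcount total 242.
Blended shares (75% residents + 25% headcount): Summit Arts 0.3165; Hillcrest Youth 0.1285; North Mentoring 0.3688; Winslow Literacy 0.1862.
Unrounded shares: Summit Arts 17,992.07; Hillcrest Youth 7,307.33; North Mentoring 20,967.02; Winslow Literacy 10,583.58.
At nearest $1: Summit Arts $17,992; Hillcrest Youth $7,307; North Mentoring $20,967; Winslow Literacy $10,584. Sum = $56,850.
Rounded total matches; no reconciliation needed.

Summit Arts: $17,992; Hillcrest Youth: $7,307; North Mentoring: $20,967; Winslow Literacy: $10,584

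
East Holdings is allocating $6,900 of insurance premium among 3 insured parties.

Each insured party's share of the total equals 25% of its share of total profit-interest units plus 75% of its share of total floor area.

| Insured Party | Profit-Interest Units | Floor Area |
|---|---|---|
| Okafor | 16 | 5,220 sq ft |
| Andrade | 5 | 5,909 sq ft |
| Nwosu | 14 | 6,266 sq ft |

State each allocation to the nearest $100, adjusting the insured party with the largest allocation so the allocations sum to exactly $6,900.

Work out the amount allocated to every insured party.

Okafor: $2,300 · Andrade: $2,000 · Nwosu: $2,600

Totals — profit-interest units 35, floor area 17,395.
Composite weights (25% profit-interest units + 75% floor area): Okafor 0.3394; Andrade 0.2905; Nwosu 0.3702.
Raw shares: Okafor 2,341.52; Andrade 2,004.35; Nwosu 2,554.13.
At nearest $100: Okafor $2,300; Andrade $2,000; Nwosu $2,600. Sum = $6,900.
No rounding difference to absorb.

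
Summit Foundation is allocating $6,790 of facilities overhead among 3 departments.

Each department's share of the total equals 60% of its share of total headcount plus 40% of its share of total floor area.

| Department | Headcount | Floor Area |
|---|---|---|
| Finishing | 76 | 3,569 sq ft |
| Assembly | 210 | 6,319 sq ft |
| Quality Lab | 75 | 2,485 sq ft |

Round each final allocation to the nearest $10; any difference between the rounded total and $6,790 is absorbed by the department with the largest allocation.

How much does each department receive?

Finishing: $1,640 | Assembly: $3,760 | Quality Lab: $1,390

Headcount total 361; floor area total 12,373.
Blended shares (60% headcount + 40% floor area): Finishing 0.2417; Assembly 0.5533; Quality Lab 0.2050.
Proportional shares: Finishing 1,641.12; Assembly 3,757.00; Quality Lab 1,391.88.
After rounding ($10): Finishing $1,640; Assembly $3,760; Quality Lab $1,390. Sum = $6,790.
Sum already equals the total — no adjustment.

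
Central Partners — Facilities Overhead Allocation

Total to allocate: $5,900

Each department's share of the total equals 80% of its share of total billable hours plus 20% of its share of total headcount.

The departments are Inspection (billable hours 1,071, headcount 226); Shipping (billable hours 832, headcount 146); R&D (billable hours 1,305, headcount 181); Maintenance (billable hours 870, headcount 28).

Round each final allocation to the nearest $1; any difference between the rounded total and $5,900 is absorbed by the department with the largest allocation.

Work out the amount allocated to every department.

Totals — billable hours 4,078, headcount 581.
Combined weights (80% billable hours + 20% headcount): Inspection 0.2879; Shipping 0.2135; R&D 0.3183; Maintenance 0.1803.
Proportional shares: Inspection 1,698.61; Shipping 1,259.51; R&D 1,878.05; Maintenance 1,063.83.
At nearest $1: Inspection $1,699; Shipping $1,260; R&D $1,878; Maintenance $1,064. Sum = $5,901.
Difference $5,900 − $5,901 = −$1 applied to largest allocation (R&D): R&D becomes $1,877.

Inspection: $1,699 · Shipping: $1,260 · R&D: $1,877 · Maintenance: $1,064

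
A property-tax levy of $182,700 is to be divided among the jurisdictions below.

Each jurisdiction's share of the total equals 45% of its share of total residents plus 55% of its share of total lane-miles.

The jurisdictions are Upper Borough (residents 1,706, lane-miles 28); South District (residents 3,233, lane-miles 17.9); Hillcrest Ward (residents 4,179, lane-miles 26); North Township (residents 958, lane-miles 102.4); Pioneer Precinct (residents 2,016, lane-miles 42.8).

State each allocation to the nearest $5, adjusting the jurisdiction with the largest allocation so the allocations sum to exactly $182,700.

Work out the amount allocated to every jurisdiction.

Upper Borough: $24,560 | South District: $30,265 | Hillcrest Ward: $40,450 | North Township: $53,910 | Pioneer Precinct: $33,515

Residents total 12,092; lane-miles total 217.1.
Composite weights (45% residents + 55% lane-miles): Upper Borough 0.1344; South District 0.1657; Hillcrest Ward 0.2214; North Township 0.2951; Pioneer Precinct 0.1835.
Unrounded shares: Upper Borough 24,559.14; South District 30,266.60; Hillcrest Ward 40,447.67; North Township 53,909.53; Pioneer Precinct 33,517.06.
After rounding ($5): Upper Borough $24,560; South District $30,265; Hillcrest Ward $40,450; North Township $53,910; Pioneer Precinct $33,515. Sum = $182,700.
Rounded total matches; no reconciliation needed.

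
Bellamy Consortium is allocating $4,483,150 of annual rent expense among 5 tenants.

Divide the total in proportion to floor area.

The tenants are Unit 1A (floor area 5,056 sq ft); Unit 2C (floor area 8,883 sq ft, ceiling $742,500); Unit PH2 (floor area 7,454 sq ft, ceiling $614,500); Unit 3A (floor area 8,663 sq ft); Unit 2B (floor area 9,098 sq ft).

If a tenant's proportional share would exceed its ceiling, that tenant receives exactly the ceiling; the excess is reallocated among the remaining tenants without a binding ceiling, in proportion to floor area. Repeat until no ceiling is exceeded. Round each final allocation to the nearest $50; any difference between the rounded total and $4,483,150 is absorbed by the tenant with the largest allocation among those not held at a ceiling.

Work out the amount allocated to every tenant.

Unit 1A: $692,700 · Unit 2C: $742,500 · Unit PH2: $614,500 · Unit 3A: $1,186,900 · Unit 2B: $1,246,550

Combined floor area = 39,154.
Unconstrained shares: Unit 1A 578,914.20; Unit 2C 1,017,107.36; Unit PH2 853,486.24; Unit 3A 991,917.26; Unit 2B 1,041,724.95.
Held at cap: Unit 2C ($742,500), Unit PH2 ($614,500); remaining pool $3,126,150 reallocated over remaining floor area 22,817.
Redistributed shares: Unit 1A 692,720.97 → $692,700; Unit 3A 1,186,914.91 → $1,186,900; Unit 2B 1,246,514.12 → $1,246,500.
Rounding difference +$50 applied to Unit 2B → $1,246,550.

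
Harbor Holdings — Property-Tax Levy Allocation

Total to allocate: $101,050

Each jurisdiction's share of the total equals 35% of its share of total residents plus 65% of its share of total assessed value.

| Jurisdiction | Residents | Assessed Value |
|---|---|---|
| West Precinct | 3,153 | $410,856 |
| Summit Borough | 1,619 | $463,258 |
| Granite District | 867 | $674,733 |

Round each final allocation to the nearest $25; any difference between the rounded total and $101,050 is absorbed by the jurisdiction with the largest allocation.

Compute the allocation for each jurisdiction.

Totals — residents 5,639, assessed value 1,548,847.
Composite weights (35% residents + 65% assessed value): West Precinct 0.3681; Summit Borough 0.2949; Granite District 0.3370.
Unrounded shares: West Precinct 37,198.76; Summit Borough 29,799.82; Granite District 34,051.42.
At nearest $25: West Precinct $37,200; Summit Borough $29,800; Granite District $34,050. Sum = $101,050.
Sum already equals the total — no adjustment.

West Precinct: $37,200 · Summit Borough: $29,800 · Granite District: $34,050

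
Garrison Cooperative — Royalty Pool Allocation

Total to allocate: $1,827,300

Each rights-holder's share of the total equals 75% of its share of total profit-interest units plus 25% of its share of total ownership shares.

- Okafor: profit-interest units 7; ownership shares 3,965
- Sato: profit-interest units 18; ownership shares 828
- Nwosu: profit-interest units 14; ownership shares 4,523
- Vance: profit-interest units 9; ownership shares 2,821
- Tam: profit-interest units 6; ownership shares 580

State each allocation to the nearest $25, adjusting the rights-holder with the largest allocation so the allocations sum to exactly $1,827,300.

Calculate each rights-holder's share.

Totals — profit-interest units 54, ownership shares 12,717.
Combined weights (75% profit-interest units + 25% ownership shares): Okafor 0.1752; Sato 0.2663; Nwosu 0.2834; Vance 0.1805; Tam 0.0947.
Unrounded shares: Okafor 320,086.43; Sato 486,568.74; Nwosu 517,785.29; Vance 329,749.55; Tam 173,109.98.
At nearest $25: Okafor $320,075; Sato $486,575; Nwosu $517,775; Vance $329,750; Tam $173,100. Sum = $1,827,275.
Difference $1,827,300 − $1,827,275 = +$25 applied to largest allocation (Nwosu): Nwosu becomes $517,800.

Okafor: $320,075 | Sato: $486,575 | Nwosu: $517,800 | Vance: $329,750 | Tam: $173,100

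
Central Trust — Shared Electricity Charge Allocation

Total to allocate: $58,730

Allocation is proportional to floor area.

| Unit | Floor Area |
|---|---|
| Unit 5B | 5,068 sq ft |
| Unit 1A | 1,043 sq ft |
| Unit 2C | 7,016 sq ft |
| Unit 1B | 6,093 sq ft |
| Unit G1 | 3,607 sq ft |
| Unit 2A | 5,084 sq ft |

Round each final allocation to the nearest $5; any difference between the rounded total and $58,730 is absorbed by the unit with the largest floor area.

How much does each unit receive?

Unit 5B: $10,665 · Unit 1A: $2,195 · Unit 2C: $14,760 · Unit 1B: $12,820 · Unit G1: $7,590 · Unit 2A: $10,700

Total floor area = 27,911.
Unrounded shares: Unit 5B 5,068/27,911 × $58,730 = 10,664.03; Unit 1A 1,043/27,911 × $58,730 = 2,194.67; Unit 2C 7,016/27,911 × $58,730 = 14,762.99; Unit 1B 6,093/27,911 × $58,730 = 12,820.82; Unit G1 3,607/27,911 × $58,730 = 7,589.81; Unit 2A 5,084/27,911 × $58,730 = 10,697.69.
After rounding ($5): Unit 5B $10,665; Unit 1A $2,195; Unit 2C $14,765; Unit 1B $12,820; Unit G1 $7,590; Unit 2A $10,700. Sum = $58,735.
Difference $58,730 − $58,735 = −$5 applied to largest floor area (Unit 2C): Unit 2C becomes $14,760.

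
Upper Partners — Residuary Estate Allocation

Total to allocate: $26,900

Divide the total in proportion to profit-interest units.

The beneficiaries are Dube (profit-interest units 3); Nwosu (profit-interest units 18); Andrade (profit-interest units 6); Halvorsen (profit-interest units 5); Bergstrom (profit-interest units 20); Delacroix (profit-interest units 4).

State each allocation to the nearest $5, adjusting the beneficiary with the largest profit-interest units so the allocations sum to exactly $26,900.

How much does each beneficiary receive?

Combined profit-interest units = 56.
Unrounded shares: Dube 3/56 × $26,900 = 1,441.07; Nwosu 18/56 × $26,900 = 8,646.43; Andrade 6/56 × $26,900 = 2,882.14; Halvorsen 5/56 × $26,900 = 2,401.79; Bergstrom 20/56 × $26,900 = 9,607.14; Delacroix 4/56 × $26,900 = 1,921.43.
After rounding ($5): Dube $1,440; Nwosu $8,645; Andrade $2,880; Halvorsen $2,400; Bergstrom $9,605; Delacroix $1,920. Sum = $26,890.
Difference $26,900 − $26,890 = +$10 applied to largest profit-interest units (Bergstrom): Bergstrom becomes $9,615.

Dube: $1,440; Nwosu: $8,645; Andrade: $2,880; Halvorsen: $2,400; Bergstrom: $9,615; Delacroix: $1,920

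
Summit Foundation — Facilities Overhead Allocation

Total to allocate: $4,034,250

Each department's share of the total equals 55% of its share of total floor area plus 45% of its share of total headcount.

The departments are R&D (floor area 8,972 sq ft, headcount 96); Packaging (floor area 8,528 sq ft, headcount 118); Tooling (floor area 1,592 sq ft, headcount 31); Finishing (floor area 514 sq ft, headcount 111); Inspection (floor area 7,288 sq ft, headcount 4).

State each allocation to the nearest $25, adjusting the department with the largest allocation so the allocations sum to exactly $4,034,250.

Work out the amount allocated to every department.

Floor area total 26,894; headcount total 360.
Combined weights (55% floor area + 45% headcount): R&D 0.3035; Packaging 0.3219; Tooling 0.0713; Finishing 0.1493; Inspection 0.1540.
Unrounded shares: R&D 1,224,327.52; Packaging 1,298,638.04; Tooling 287,672.07; Finishing 602,158.76; Inspection 621,453.61.
Rounded to nearest $25: R&D $1,224,325; Packaging $1,298,650; Tooling $287,675; Finishing $602,150; Inspection $621,450. Sum = $4,034,250.
Rounded total matches; no reconciliation needed.

R&D: $1,224,325 | Packaging: $1,298,650 | Tooling: $287,675 | Finishing: $602,150 | Inspection: $621,450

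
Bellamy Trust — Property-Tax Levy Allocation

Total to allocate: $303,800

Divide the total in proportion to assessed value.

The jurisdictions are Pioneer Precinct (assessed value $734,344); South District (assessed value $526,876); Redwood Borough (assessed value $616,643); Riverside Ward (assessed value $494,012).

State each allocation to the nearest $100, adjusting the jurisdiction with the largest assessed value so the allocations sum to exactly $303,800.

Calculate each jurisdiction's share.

Total assessed value = 2,371,875.
Proportional shares: Pioneer Precinct 734,344/2,371,875 × $303,800 = 94,057.95; South District 526,876/2,371,875 × $303,800 = 67,484.55; Redwood Borough 616,643/2,371,875 × $303,800 = 78,982.30; Riverside Ward 494,012/2,371,875 × $303,800 = 63,275.19.
Rounded to nearest $100: Pioneer Precinct $94,100; South District $67,500; Redwood Borough $79,000; Riverside Ward $63,300. Sum = $303,900.
Difference $303,800 − $303,900 = −$100 applied to largest assessed value (Pioneer Precinct): Pioneer Precinct becomes $94,000.

Pioneer Precinct: $94,000 · South District: $67,500 · Redwood Borough: $79,000 · Riverside Ward: $63,300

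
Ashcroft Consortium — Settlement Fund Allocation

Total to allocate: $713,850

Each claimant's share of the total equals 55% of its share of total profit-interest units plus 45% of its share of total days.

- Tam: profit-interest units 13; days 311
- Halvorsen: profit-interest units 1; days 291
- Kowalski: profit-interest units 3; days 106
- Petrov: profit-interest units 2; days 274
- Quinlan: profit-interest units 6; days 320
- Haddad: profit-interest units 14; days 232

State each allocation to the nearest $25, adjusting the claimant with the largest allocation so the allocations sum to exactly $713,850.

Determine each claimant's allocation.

Tam: $196,000; Halvorsen: $71,000; Kowalski: $52,400; Petrov: $77,500; Quinlan: $127,425; Haddad: $189,525

Profit-interest units total 39; days total 1,534.
Combined weights (55% profit-interest units + 45% days): Tam 0.2746; Halvorsen 0.0995; Kowalski 0.0734; Petrov 0.1086; Quinlan 0.1785; Haddad 0.2655.
Pro-rata amounts: Tam 195,998.52; Halvorsen 71,004.96; Kowalski 52,398.64; Petrov 77,512.13; Quinlan 127,413.38; Haddad 189,522.37.
Rounded to nearest $25: Tam $196,000; Halvorsen $71,000; Kowalski $52,400; Petrov $77,500; Quinlan $127,425; Haddad $189,525. Sum = $713,850.
Rounded total matches; no reconciliation needed.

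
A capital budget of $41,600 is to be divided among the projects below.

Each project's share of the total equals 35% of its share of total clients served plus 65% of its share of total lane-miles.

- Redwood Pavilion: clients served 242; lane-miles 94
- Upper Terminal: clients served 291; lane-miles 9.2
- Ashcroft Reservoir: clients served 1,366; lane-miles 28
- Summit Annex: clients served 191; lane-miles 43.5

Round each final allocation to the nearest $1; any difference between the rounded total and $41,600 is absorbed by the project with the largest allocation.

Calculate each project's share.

Redwood Pavilion: $16,235; Upper Terminal: $3,451; Ashcroft Reservoir: $13,850; Summit Annex: $8,064

Totals — clients served 2,090, lane-miles 174.7.
Composite weights (35% clients served + 65% lane-miles): Redwood Pavilion 0.3903; Upper Terminal 0.0830; Ashcroft Reservoir 0.3329; Summit Annex 0.1938.
Unrounded shares: Redwood Pavilion 16,235.18; Upper Terminal 3,451.23; Ashcroft Reservoir 13,850.08; Summit Annex 8,063.52.
Rounded to nearest $1: Redwood Pavilion $16,235; Upper Terminal $3,451; Ashcroft Reservoir $13,850; Summit Annex $8,064. Sum = $41,600.
No rounding difference to absorb.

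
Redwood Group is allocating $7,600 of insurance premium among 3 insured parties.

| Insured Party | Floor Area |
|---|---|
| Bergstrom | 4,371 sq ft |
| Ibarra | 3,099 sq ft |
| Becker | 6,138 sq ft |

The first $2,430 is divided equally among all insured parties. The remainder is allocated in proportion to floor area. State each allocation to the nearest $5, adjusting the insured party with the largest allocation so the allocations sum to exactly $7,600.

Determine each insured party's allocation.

First tranche $2,430 split equally: $810 each.
Remainder $5,170 by floor area (total 13,608): Bergstrom 1,660.65 → $1,660; Ibarra 1,177.38 → $1,175; Becker 2,331.97 → $2,330.
Rounding difference +$5 on remainder applied to Becker.
Totals: Bergstrom $810 + $1,660 = $2,470; Ibarra $810 + $1,175 = $1,985; Becker $810 + $2,335 = $3,145.

Bergstrom: $2,470; Ibarra: $1,985; Becker: $3,145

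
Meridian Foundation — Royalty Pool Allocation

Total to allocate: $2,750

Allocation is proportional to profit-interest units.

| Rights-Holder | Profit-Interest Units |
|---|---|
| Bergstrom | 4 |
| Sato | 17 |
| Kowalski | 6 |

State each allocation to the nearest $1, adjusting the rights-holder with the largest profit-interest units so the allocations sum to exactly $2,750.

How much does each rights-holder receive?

Total profit-interest units = 27.
Proportional shares: Bergstrom 4/27 × $2,750 = 407.41; Sato 17/27 × $2,750 = 1,731.48; Kowalski 6/27 × $2,750 = 611.11.
Rounded to nearest $1: Bergstrom $407; Sato $1,731; Kowalski $611. Sum = $2,749.
Difference $2,750 − $2,749 = +$1 applied to largest profit-interest units (Sato): Sato becomes $1,732.

Bergstrom: $407; Sato: $1,732; Kowalski: $611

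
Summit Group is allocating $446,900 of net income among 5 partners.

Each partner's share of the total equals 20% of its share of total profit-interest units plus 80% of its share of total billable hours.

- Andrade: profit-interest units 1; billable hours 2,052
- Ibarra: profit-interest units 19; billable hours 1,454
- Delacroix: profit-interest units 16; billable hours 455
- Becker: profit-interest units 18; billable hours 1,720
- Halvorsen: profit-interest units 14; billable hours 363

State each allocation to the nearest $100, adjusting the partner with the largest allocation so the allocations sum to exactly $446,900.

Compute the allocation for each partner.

Totals — profit-interest units 68, billable hours 6,044.
Combined weights (20% profit-interest units + 80% billable hours): Andrade 0.2745; Ibarra 0.2483; Delacroix 0.1073; Becker 0.2806; Halvorsen 0.0892.
Unrounded shares: Andrade 122,696.12; Ibarra 110,982.11; Delacroix 47,945.15; Becker 125,402.36; Halvorsen 39,874.26.
At nearest $100: Andrade $122,700; Ibarra $111,000; Delacroix $47,900; Becker $125,400; Halvorsen $39,900. Sum = $446,900.
No rounding difference to absorb.

Andrade: $122,700; Ibarra: $111,000; Delacroix: $47,900; Becker: $125,400; Halvorsen: $39,900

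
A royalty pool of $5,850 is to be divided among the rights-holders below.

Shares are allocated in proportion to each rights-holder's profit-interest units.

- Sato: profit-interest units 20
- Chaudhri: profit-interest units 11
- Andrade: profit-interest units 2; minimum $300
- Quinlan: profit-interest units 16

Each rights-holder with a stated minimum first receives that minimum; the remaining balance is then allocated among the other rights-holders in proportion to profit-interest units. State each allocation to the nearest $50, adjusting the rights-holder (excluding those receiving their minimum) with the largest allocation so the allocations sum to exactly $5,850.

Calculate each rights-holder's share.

Sato: $2,350 | Chaudhri: $1,300 | Andrade: $300 | Quinlan: $1,900

Guaranteed amounts: Andrade $300. Balance $5,550.
Balance split over remaining profit-interest units 47: Sato 2,361.70 → $2,350; Chaudhri 1,298.94 → $1,300; Quinlan 1,889.36 → $1,900.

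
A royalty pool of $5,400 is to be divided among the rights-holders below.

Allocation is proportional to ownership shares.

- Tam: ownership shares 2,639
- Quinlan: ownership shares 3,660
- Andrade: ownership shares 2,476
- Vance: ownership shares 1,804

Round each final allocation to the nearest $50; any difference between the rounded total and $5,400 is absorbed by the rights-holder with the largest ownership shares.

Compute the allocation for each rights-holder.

Combined ownership shares = 2,639 + 3,660 + 2,476 + 1,804 = 10,579.
Unrounded shares: Tam 1,347.06; Quinlan 1,868.23; Andrade 1,263.86; Vance 920.84.
After rounding ($50): Tam $1,350; Quinlan $1,850; Andrade $1,250; Vance $900. Sum = $5,350.
Difference $5,400 − $5,350 = +$50 applied to largest ownership shares (Quinlan): Quinlan becomes $1,900.

Tam: $1,350; Quinlan: $1,900; Andrade: $1,250; Vance: $900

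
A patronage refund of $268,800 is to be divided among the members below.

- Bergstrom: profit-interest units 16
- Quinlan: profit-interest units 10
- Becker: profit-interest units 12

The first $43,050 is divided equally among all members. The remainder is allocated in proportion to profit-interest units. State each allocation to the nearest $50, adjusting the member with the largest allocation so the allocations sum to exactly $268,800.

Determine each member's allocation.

Bergstrom: $109,400; Quinlan: $73,750; Becker: $85,650

First tranche $43,050 split equally: $14,350 each.
Remainder $225,750 by profit-interest units (total 38): Bergstrom 95,052.63 → $95,050; Quinlan 59,407.89 → $59,400; Becker 71,289.47 → $71,300.
Totals: Bergstrom $14,350 + $95,050 = $109,400; Quinlan $14,350 + $59,400 = $73,750; Becker $14,350 + $71,300 = $85,650.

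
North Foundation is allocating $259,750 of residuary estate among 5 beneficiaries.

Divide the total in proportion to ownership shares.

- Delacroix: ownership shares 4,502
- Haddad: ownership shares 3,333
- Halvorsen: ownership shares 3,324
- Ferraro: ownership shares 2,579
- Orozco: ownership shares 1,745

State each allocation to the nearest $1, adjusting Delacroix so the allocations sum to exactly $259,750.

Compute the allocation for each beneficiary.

Delacroix: $75,527 | Haddad: $55,916 | Halvorsen: $55,765 | Ferraro: $43,267 | Orozco: $29,275

Combined ownership shares = 15,483.
Proportional shares: Delacroix 4,502/15,483 × $259,750 = 75,527.64; Haddad 3,333/15,483 × $259,750 = 55,915.96; Halvorsen 3,324/15,483 × $259,750 = 55,764.97; Ferraro 2,579/15,483 × $259,750 = 43,266.502; Orozco 1,745/15,483 × $259,750 = 29,274.93.
After rounding ($1): Delacroix $75,528; Haddad $55,916; Halvorsen $55,765; Ferraro $43,267; Orozco $29,275. Sum = $259,751.
Difference $259,750 − $259,751 = −$1 applied to Delacroix: Delacroix becomes $75,527.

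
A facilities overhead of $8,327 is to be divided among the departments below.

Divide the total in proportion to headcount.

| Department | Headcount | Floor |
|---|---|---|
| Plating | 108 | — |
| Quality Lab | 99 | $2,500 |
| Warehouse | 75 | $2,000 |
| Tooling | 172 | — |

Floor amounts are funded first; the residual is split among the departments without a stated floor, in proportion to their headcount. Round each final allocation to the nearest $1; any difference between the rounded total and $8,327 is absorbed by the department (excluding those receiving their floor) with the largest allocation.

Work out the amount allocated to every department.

Plating: $1,476 | Quality Lab: $2,500 | Warehouse: $2,000 | Tooling: $2,351

Fund the minimums — Quality Lab $2,500; Warehouse $2,000. Residual $3,827.
Residual split over remaining headcount 280: Plating 1,476.13 → $1,476; Tooling 2,350.87 → $2,351.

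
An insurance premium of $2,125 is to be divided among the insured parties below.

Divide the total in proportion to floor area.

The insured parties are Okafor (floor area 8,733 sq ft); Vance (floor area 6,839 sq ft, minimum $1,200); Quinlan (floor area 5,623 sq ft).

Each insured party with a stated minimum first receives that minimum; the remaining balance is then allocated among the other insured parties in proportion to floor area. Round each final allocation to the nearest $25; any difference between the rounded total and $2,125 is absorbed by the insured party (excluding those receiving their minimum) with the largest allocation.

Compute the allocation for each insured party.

Okafor: $575 · Vance: $1,200 · Quinlan: $350

Fund the minimums — Vance $1,200. Remaining pool $925.
Remaining pool split over remaining floor area 14,356: Okafor 562.69 → $575; Quinlan 362.31 → $350.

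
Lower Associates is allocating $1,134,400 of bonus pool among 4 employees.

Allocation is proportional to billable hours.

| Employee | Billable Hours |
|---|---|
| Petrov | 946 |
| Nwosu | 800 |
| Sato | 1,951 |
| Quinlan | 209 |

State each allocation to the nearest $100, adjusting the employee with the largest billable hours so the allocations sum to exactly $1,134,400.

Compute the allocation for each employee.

Sum of billable hours: 946 + 800 + 1,951 + 209 = 3,906.
Raw shares: Petrov 274,742.04; Nwosu 232,339.99; Sato 566,619.15; Quinlan 60,698.82.
Rounded to nearest $100: Petrov $274,700; Nwosu $232,300; Sato $566,600; Quinlan $60,700. Sum = $1,134,300.
Difference $1,134,400 − $1,134,300 = +$100 applied to largest billable hours (Sato): Sato becomes $566,700.

Petrov: $274,700; Nwosu: $232,300; Sato: $566,700; Quinlan: $60,700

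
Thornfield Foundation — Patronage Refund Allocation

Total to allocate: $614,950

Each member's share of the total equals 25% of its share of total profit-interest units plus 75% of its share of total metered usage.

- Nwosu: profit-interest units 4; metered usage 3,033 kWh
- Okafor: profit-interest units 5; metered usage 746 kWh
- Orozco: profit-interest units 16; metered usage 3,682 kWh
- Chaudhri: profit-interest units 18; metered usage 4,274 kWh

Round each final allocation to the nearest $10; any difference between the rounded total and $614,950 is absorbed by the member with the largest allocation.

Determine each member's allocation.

Nwosu: $133,510 | Okafor: $47,200 | Orozco: $201,920 | Chaudhri: $232,320

Totals — profit-interest units 43, metered usage 11,735.
Blended shares (25% profit-interest units + 75% metered usage): Nwosu 0.2171; Okafor 0.0767; Orozco 0.3283; Chaudhri 0.3778.
Proportional shares: Nwosu 133,505.04; Okafor 47,195.97; Orozco 201,915.72; Chaudhri 232,333.27.
At nearest $10: Nwosu $133,510; Okafor $47,200; Orozco $201,920; Chaudhri $232,330. Sum = $614,960.
Difference $614,950 − $614,960 = −$10 applied to largest allocation (Chaudhri): Chaudhri becomes $232,320.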